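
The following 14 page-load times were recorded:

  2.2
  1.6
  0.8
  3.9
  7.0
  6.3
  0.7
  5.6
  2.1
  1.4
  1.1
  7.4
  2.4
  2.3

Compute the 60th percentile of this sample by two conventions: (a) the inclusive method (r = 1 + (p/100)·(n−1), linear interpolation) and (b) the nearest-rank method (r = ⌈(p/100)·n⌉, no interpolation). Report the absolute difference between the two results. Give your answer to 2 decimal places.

0.02

Sorted: 0.7, 0.8, 1.1, 1.4, 1.6, 2.1, 2.2, 2.3, 2.4, 3.9, 5.6, 6.3, 7.0, 7.4.
n = 14.
(a) r = 8.8; between ranks 8 (2.3) and 9 (2.4): 2.38.
(b) the nearest-rank method: rank 9 → 2.4.
|2.38 − 2.4| = 0.02.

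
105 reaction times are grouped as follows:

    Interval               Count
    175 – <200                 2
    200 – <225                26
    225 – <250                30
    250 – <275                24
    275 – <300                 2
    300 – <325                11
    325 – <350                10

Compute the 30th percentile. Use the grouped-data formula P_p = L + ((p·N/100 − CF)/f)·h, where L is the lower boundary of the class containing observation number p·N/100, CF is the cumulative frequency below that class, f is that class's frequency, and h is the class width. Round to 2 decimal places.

227.92

N = 105; target position k = 30/100 · 105 = 31.5.
Cumulative frequencies: 2, 28, 58, 82, 84, 95, 105.
Observation 31.5 falls in the class 225 – <250.
L = 225, CF = 28, f = 30, h = 25.
P30 = 225 + ((31.5 − 28)/30)·25 = 225 + 2.91667 = 227.917.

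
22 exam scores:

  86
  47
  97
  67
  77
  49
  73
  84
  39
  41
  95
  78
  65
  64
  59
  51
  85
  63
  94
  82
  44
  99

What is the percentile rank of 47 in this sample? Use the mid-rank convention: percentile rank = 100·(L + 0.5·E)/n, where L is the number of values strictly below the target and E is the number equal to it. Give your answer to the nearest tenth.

Sorted: 39, 41, 44, 47, 49, 51, 59, 63, 64, 65, 67, 73, 77, 78, 82, 84, 85, 86, 94, 95, 97, 99.
Count below 47: L = 3; count equal: E = 1; n = 22.
Percentile rank = 100·(3 + 0.5·1)/22 = 100·3.5/22 = 15.91.

15.9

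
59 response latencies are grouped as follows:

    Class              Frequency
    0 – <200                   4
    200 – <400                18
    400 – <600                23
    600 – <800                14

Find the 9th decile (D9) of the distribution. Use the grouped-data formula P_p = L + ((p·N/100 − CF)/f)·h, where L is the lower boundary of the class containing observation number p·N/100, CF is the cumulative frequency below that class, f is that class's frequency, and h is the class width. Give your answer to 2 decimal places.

715.71

N = 59; target position k = 90/100 · 59 = 53.1.
Cumulative frequencies: 4, 22, 45, 59.
Observation 53.1 falls in the class 600 – <800.
L = 600, CF = 45, f = 14, h = 200.
P90 = 600 + ((53.1 − 45)/14)·200 = 600 + 115.714 = 715.714.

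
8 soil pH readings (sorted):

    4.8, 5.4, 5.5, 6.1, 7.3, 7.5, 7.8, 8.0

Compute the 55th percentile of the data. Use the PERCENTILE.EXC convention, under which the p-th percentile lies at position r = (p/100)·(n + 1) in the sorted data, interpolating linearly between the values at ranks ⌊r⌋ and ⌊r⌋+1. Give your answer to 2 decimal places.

n = 8.
r = (55/100)·(8 + 1) = 4.95.
Rank 4 is 6.1 and rank 5 is 7.3.
Interpolate: 6.1 + 0.95·(7.3 − 6.1) = 6.1 + 0.95·1.2 = 7.24.

7.24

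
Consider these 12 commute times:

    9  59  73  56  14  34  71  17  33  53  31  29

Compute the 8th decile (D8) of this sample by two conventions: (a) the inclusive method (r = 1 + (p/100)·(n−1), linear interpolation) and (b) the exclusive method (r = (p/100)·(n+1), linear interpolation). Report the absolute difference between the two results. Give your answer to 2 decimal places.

5.40

Sorted: 9, 14, 17, 29, 31, 33, 34, 53, 56, 59, 71, 73.
n = 12.
(a) r = 9.8; between ranks 9 (56) and 10 (59): 58.4.
(b) r = 10.4; between ranks 10 (59) and 11 (71): 63.8.
|58.4 − 63.8| = 5.4.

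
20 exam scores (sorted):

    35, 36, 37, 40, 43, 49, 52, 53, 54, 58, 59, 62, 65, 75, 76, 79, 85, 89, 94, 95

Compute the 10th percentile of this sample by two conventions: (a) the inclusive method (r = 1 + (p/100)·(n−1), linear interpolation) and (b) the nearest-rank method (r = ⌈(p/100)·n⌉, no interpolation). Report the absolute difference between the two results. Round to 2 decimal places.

n = 20.
(a) r = 2.9; between ranks 2 (36) and 3 (37): 36.9.
(b) the nearest-rank method: rank 2 → 36.
|36.9 − 36| = 0.9.

0.90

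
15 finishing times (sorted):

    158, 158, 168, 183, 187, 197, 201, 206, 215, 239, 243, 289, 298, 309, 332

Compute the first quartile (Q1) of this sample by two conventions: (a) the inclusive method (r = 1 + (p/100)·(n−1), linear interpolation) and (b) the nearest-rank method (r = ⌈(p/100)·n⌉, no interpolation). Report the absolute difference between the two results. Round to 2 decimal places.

n = 15.
(a) r = 4.5; between ranks 4 (183) and 5 (187): 185.
(b) the nearest-rank method: rank 4 → 183.
|185 − 183| = 2.

2.00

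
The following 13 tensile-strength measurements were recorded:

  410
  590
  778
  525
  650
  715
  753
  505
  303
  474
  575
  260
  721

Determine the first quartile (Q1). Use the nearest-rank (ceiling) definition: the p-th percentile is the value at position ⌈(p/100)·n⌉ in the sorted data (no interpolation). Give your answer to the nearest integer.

474

Sorted: 260, 303, 410, 474, 505, 525, 575, 590, 650, 715, 721, 753, 778.
n = 13.
Position = ⌈25/100 · 13⌉ = ⌈3.25⌉ = 4.
The value at rank 4 is 474.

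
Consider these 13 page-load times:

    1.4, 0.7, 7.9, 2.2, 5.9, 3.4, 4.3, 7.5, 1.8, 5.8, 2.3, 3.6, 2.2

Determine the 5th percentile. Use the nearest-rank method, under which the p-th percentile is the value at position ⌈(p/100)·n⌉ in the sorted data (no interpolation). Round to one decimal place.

Sorted: 0.7, 1.4, 1.8, 2.2, 2.2, 2.3, 3.4, 3.6, 4.3, 5.8, 5.9, 7.5, 7.9.
n = 13.
Position = ⌈5/100 · 13⌉ = ⌈0.65⌉ = 1.
The value at rank 1 is 0.7.

0.7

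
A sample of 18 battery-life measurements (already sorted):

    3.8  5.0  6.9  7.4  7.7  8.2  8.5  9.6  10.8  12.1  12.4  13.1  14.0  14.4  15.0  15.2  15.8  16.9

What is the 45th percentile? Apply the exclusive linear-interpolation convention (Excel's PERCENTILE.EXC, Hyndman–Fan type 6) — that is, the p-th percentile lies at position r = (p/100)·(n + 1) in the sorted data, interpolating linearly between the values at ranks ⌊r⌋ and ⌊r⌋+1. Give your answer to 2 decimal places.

n = 18.
r = (45/100)·(18 + 1) = 8.55.
Rank 8 is 9.6 and rank 9 is 10.8.
Interpolate: 9.6 + 0.55·(10.8 − 9.6) = 9.6 + 0.55·1.2 = 10.26.

10.26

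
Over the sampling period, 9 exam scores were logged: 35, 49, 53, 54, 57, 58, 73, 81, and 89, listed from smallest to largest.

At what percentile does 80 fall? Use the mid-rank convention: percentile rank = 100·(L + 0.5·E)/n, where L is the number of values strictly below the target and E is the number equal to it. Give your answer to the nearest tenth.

Count below 80: L = 7; count equal: E = 0; n = 9.
Percentile rank = 100·(7 + 0.5·0)/9 = 100·7/9 = 77.78.

77.8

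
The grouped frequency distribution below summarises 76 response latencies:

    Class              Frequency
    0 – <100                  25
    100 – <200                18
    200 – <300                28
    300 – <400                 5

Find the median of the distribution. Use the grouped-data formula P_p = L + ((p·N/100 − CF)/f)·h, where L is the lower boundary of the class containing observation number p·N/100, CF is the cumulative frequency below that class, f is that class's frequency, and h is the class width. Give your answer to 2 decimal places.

N = 76; target position k = 50/100 · 76 = 38.
Cumulative frequencies: 25, 43, 71, 76.
Observation 38 falls in the class 100 – <200.
L = 100, CF = 25, f = 18, h = 100.
P50 = 100 + ((38 − 25)/18)·100 = 100 + 72.2222 = 172.222.

172.22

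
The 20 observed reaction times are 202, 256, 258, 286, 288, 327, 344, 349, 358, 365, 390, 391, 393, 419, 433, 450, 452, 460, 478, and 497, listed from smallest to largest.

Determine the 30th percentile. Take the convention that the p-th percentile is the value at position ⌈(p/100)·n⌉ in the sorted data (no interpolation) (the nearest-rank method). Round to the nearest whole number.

327

n = 20.
Position = ⌈30/100 · 20⌉ = ⌈6⌉ = 6.
The value at rank 6 is 327.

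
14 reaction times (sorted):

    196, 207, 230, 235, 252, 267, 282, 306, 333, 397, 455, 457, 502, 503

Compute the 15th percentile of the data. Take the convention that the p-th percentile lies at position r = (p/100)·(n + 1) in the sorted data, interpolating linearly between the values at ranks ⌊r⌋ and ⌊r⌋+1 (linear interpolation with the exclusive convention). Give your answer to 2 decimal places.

n = 14.
r = (15/100)·(14 + 1) = 2.25.
Rank 2 is 207 and rank 3 is 230.
Interpolate: 207 + 0.25·(230 − 207) = 207 + 0.25·23 = 212.75.

212.75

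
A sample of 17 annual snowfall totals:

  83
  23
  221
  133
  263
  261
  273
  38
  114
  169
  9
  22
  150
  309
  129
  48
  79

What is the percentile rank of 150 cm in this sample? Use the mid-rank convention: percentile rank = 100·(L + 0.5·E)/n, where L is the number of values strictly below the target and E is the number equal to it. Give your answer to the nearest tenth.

61.8

Sorted: 9, 22, 23, 38, 48, 79, 83, 114, 129, 133, 150, 169, 221, 261, 263, 273, 309.
Count below 150: L = 10; count equal: E = 1; n = 17.
Percentile rank = 100·(10 + 0.5·1)/17 = 100·10.5/17 = 61.76.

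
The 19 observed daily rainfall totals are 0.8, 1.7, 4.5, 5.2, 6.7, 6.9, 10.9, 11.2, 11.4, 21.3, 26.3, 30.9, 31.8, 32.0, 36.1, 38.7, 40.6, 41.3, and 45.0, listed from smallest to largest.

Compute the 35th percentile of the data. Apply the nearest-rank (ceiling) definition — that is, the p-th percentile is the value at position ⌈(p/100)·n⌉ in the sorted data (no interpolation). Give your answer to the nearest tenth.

n = 19.
Position = ⌈35/100 · 19⌉ = ⌈6.65⌉ = 7.
The value at rank 7 is 10.9.

10.9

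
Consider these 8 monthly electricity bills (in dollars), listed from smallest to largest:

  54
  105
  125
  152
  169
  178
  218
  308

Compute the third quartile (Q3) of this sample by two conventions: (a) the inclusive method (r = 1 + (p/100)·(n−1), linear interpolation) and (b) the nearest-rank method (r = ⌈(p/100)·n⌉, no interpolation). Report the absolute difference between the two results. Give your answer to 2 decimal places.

10.00

n = 8.
(a) r = 6.25; between ranks 6 (178) and 7 (218): 188.
(b) the nearest-rank method: rank 6 → 178.
|188 − 178| = 10.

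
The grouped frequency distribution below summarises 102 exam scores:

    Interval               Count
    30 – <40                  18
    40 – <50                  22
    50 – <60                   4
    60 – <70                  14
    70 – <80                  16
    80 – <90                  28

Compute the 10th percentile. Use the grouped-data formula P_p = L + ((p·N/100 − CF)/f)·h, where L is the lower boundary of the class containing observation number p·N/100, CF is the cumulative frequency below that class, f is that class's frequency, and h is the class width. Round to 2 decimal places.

35.67

N = 102; target position k = 10/100 · 102 = 10.2.
Cumulative frequencies: 18, 40, 44, 58, 74, 102.
Observation 10.2 falls in the class 30 – <40.
L = 30, CF = 0, f = 18, h = 10.
P10 = 30 + ((10.2 − 0)/18)·10 = 30 + 5.66667 = 35.6667.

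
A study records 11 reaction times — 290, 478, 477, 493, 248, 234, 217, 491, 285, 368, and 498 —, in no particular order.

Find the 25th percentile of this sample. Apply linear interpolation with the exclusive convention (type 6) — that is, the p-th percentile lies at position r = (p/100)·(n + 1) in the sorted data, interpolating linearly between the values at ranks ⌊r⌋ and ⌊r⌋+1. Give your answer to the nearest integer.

Sorted: 217, 234, 248, 285, 290, 368, 477, 478, 491, 493, 498.
n = 11.
r = (25/100)·(11 + 1) = 3.
r is an integer, so P25 is the value at rank 3: 248.

248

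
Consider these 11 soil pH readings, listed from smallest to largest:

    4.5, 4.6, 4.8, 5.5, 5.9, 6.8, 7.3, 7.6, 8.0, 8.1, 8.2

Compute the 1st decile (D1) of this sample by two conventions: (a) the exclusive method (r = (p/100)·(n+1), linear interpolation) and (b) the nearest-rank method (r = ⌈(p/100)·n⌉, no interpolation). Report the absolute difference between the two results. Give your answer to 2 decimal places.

n = 11.
(a) r = 1.2; between ranks 1 (4.5) and 2 (4.6): 4.52.
(b) the nearest-rank method: rank 2 → 4.6.
|4.52 − 4.6| = 0.08.

0.08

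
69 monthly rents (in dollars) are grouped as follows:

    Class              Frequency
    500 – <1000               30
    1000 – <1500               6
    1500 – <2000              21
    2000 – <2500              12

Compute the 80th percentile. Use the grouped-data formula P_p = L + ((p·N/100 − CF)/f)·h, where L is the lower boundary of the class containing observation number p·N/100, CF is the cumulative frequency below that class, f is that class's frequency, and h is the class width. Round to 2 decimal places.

N = 69; target position k = 80/100 · 69 = 55.2.
Cumulative frequencies: 30, 36, 57, 69.
Observation 55.2 falls in the class 1500 – <2000.
L = 1500, CF = 36, f = 21, h = 500.
P80 = 1500 + ((55.2 − 36)/21)·500 = 1500 + 457.143 = 1957.14.

1957.14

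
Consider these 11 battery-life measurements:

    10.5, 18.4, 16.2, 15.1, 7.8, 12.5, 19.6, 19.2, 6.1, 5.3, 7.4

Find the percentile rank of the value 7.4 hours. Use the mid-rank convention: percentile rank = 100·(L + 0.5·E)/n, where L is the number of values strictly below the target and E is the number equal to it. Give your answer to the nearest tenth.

Sorted: 5.3, 6.1, 7.4, 7.8, 10.5, 12.5, 15.1, 16.2, 18.4, 19.2, 19.6.
Count below 7.4: L = 2; count equal: E = 1; n = 11.
Percentile rank = 100·(2 + 0.5·1)/11 = 100·2.5/11 = 22.73.

22.7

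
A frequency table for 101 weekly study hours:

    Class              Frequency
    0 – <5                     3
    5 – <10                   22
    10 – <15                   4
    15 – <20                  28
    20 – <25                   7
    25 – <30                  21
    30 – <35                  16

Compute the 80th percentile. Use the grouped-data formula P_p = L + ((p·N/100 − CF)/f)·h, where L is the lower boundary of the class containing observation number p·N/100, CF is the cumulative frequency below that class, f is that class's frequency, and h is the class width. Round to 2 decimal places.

N = 101; target position k = 80/100 · 101 = 80.8.
Cumulative frequencies: 3, 25, 29, 57, 64, 85, 101.
Observation 80.8 falls in the class 25 – <30.
L = 25, CF = 64, f = 21, h = 5.
P80 = 25 + ((80.8 − 64)/21)·5 = 25 + 4 = 29.

29.00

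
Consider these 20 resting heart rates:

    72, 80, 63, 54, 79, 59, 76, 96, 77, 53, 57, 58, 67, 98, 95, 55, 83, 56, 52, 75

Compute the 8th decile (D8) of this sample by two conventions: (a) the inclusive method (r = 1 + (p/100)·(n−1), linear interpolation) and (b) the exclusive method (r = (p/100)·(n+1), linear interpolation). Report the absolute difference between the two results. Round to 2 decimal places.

Sorted: 52, 53, 54, 55, 56, 57, 58, 59, 63, 67, 72, 75, 76, 77, 79, 80, 83, 95, 96, 98.
n = 20.
(a) r = 16.2; between ranks 16 (80) and 17 (83): 80.6.
(b) r = 16.8; between ranks 16 (80) and 17 (83): 82.4.
|80.6 − 82.4| = 1.8.

1.80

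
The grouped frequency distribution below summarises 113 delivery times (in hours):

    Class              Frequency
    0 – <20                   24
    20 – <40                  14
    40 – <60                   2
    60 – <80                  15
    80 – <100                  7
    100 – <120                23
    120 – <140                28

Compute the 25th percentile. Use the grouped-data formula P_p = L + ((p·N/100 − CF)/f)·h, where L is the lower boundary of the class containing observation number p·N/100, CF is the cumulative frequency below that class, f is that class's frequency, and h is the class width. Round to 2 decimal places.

26.07

N = 113; target position k = 25/100 · 113 = 28.25.
Cumulative frequencies: 24, 38, 40, 55, 62, 85, 113.
Observation 28.25 falls in the class 20 – <40.
L = 20, CF = 24, f = 14, h = 20.
P25 = 20 + ((28.25 − 24)/14)·20 = 20 + 6.07143 = 26.0714.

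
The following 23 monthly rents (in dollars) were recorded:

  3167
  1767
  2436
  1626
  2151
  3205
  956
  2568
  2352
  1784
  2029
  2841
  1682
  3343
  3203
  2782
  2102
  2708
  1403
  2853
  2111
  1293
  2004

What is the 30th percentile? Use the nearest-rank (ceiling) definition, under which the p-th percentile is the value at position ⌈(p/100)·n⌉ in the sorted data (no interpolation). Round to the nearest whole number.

1784

Sorted: 956, 1293, 1403, 1626, 1682, 1767, 1784, 2004, 2029, 2102, 2111, 2151, 2352, 2436, 2568, 2708, 2782, 2841, 2853, 3167, 3203, 3205, 3343.
n = 23.
Position = ⌈30/100 · 23⌉ = ⌈6.9⌉ = 7.
The value at rank 7 is 1784.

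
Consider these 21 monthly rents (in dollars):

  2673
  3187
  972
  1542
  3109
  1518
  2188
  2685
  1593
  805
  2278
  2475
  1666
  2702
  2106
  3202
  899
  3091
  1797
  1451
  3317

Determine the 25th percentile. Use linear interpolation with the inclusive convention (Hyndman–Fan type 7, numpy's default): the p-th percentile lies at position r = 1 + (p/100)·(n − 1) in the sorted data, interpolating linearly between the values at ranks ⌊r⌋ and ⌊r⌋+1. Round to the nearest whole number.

1542

Sorted: 805, 899, 972, 1451, 1518, 1542, 1593, 1666, 1797, 2106, 2188, 2278, 2475, 2673, 2685, 2702, 3091, 3109, 3187, 3202, 3317.
n = 21.
r = 1 + (25/100)·(21 − 1) = 1 + 5 = 6.
r is an integer, so P25 is the value at rank 6: 1542.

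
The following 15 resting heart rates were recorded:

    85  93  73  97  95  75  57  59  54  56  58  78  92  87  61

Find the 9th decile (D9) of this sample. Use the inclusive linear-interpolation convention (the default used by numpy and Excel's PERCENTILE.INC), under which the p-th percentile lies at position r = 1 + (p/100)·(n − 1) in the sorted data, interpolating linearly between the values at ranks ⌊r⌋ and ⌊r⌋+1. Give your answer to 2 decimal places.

Sorted: 54, 56, 57, 58, 59, 61, 73, 75, 78, 85, 87, 92, 93, 95, 97.
n = 15.
r = 1 + (90/100)·(15 − 1) = 1 + 12.6 = 13.6.
Rank 13 is 93 and rank 14 is 95.
Interpolate: 93 + 0.6·(95 − 93) = 93 + 0.6·2 = 94.2.

94.20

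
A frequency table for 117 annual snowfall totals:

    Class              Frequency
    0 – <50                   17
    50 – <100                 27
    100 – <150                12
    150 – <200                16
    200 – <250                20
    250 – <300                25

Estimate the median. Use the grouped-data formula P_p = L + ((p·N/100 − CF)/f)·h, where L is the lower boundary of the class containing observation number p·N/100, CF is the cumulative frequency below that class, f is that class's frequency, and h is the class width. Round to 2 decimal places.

157.81

N = 117; target position k = 50/100 · 117 = 58.5.
Cumulative frequencies: 17, 44, 56, 72, 92, 117.
Observation 58.5 falls in the class 150 – <200.
L = 150, CF = 56, f = 16, h = 50.
P50 = 150 + ((58.5 − 56)/16)·50 = 150 + 7.8125 = 157.812.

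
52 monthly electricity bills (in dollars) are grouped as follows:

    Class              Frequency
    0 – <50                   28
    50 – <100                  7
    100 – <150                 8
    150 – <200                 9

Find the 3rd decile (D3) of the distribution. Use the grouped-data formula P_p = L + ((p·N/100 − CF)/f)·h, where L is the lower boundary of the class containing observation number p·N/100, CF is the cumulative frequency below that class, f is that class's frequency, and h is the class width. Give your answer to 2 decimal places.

N = 52; target position k = 30/100 · 52 = 15.6.
Cumulative frequencies: 28, 35, 43, 52.
Observation 15.6 falls in the class 0 – <50.
L = 0, CF = 0, f = 28, h = 50.
P30 = 0 + ((15.6 − 0)/28)·50 = 0 + 27.8571 = 27.8571.

27.86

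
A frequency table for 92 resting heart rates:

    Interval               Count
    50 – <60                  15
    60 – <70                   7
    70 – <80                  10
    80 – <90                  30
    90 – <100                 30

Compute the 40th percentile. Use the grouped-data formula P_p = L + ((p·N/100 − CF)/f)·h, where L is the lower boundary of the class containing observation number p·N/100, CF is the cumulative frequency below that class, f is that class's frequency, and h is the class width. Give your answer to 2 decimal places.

N = 92; target position k = 40/100 · 92 = 36.8.
Cumulative frequencies: 15, 22, 32, 62, 92.
Observation 36.8 falls in the class 80 – <90.
L = 80, CF = 32, f = 30, h = 10.
P40 = 80 + ((36.8 − 32)/30)·10 = 80 + 1.6 = 81.6.

81.60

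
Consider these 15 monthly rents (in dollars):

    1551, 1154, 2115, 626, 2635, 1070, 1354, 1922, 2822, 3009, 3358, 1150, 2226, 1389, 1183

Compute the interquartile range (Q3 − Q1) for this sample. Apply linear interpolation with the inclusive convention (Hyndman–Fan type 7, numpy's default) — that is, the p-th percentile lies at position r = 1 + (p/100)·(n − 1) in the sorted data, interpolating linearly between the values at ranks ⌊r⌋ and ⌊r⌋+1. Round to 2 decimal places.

Sorted: 626, 1070, 1150, 1154, 1183, 1354, 1389, 1551, 1922, 2115, 2226, 2635, 2822, 3009, 3358.
n = 15.
P25: r = 4.5; ranks 4–5 are 1154, 1183; interpolating gives 1168.5.
P75: r = 11.5; ranks 11–12 are 2226, 2635; interpolating gives 2430.5.
Difference: 2430.5 − 1168.5 = 1262.

1262.00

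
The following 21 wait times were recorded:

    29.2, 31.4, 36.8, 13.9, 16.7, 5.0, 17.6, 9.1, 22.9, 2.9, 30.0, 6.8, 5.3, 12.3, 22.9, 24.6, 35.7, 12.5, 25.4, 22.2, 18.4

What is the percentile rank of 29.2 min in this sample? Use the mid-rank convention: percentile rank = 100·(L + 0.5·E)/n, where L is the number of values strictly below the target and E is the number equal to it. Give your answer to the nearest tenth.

78.6

Sorted: 2.9, 5.0, 5.3, 6.8, 9.1, 12.3, 12.5, 13.9, 16.7, 17.6, 18.4, 22.2, 22.9, 22.9, 24.6, 25.4, 29.2, 30.0, 31.4, 35.7, 36.8.
Count below 29.2: L = 16; count equal: E = 1; n = 21.
Percentile rank = 100·(16 + 0.5·1)/21 = 100·16.5/21 = 78.57.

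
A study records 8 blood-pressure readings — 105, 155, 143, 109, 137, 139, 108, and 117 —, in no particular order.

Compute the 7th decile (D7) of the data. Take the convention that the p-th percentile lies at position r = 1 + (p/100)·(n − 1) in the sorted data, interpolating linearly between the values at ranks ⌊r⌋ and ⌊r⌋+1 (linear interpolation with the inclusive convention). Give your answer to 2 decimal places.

Sorted: 105, 108, 109, 117, 137, 139, 143, 155.
n = 8.
r = 1 + (70/100)·(8 − 1) = 1 + 4.9 = 5.9.
Rank 5 is 137 and rank 6 is 139.
Interpolate: 137 + 0.9·(139 − 137) = 137 + 0.9·2 = 138.8.

138.80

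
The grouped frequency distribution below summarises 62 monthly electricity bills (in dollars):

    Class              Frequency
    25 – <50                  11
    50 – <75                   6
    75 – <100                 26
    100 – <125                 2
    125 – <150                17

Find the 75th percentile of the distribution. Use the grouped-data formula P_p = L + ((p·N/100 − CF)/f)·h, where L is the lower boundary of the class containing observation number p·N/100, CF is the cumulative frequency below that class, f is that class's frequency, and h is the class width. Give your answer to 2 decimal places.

N = 62; target position k = 75/100 · 62 = 46.5.
Cumulative frequencies: 11, 17, 43, 45, 62.
Observation 46.5 falls in the class 125 – <150.
L = 125, CF = 45, f = 17, h = 25.
P75 = 125 + ((46.5 − 45)/17)·25 = 125 + 2.20588 = 127.206.

127.21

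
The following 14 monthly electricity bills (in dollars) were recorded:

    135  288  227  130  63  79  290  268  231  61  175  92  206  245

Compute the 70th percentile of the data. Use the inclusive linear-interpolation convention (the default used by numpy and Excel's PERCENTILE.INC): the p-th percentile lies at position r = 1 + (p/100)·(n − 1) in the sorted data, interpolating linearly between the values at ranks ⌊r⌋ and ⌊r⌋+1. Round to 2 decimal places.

Sorted: 61, 63, 79, 92, 130, 135, 175, 206, 227, 231, 245, 268, 288, 290.
n = 14.
r = 1 + (70/100)·(14 − 1) = 1 + 9.1 = 10.1.
Rank 10 is 231 and rank 11 is 245.
Interpolate: 231 + 0.1·(245 − 231) = 231 + 0.1·14 = 232.4.

232.40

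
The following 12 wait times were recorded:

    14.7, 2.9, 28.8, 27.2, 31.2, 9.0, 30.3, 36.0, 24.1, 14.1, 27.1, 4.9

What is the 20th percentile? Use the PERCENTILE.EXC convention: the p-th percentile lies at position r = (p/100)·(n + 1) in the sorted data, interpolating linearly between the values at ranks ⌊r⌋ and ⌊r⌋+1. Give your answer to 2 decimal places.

Sorted: 2.9, 4.9, 9.0, 14.1, 14.7, 24.1, 27.1, 27.2, 28.8, 30.3, 31.2, 36.0.
n = 12.
r = (20/100)·(12 + 1) = 2.6.
Rank 2 is 4.9 and rank 3 is 9.0.
Interpolate: 4.9 + 0.6·(9.0 − 4.9) = 4.9 + 0.6·4.1 = 7.36.

7.36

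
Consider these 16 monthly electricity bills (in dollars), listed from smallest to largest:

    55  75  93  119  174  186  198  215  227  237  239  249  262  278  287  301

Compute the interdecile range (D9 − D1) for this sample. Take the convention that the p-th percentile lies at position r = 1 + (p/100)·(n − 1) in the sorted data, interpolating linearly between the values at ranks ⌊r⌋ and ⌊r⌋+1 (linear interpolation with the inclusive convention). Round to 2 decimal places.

n = 16.
P10: r = 2.5; ranks 2–3 are 75, 93; interpolating gives 84.
P90: r = 14.5; ranks 14–15 are 278, 287; interpolating gives 282.5.
Difference: 282.5 − 84 = 198.5.

198.50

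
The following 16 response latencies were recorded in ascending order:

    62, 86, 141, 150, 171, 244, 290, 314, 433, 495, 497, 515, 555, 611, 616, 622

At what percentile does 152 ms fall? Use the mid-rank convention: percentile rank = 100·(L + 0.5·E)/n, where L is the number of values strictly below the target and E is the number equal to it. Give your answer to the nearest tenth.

Count below 152: L = 4; count equal: E = 0; n = 16.
Percentile rank = 100·(4 + 0.5·0)/16 = 100·4/16 = 25.

25.0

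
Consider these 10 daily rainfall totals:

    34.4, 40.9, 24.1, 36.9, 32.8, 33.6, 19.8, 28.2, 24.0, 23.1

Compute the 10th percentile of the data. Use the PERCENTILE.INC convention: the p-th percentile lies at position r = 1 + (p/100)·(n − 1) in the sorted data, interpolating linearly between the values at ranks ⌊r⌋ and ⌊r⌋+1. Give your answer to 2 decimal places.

Sorted: 19.8, 23.1, 24.0, 24.1, 28.2, 32.8, 33.6, 34.4, 36.9, 40.9.
n = 10.
r = 1 + (10/100)·(10 − 1) = 1 + 0.9 = 1.9.
Rank 1 is 19.8 and rank 2 is 23.1.
Interpolate: 19.8 + 0.9·(23.1 − 19.8) = 19.8 + 0.9·3.3 = 22.77.

22.77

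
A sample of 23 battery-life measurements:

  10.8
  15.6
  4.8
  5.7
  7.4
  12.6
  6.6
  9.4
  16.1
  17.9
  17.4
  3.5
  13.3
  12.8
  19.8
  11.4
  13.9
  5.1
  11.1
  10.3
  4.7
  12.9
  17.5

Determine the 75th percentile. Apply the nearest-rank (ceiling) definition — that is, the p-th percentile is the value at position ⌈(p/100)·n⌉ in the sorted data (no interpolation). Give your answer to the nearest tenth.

Sorted: 3.5, 4.7, 4.8, 5.1, 5.7, 6.6, 7.4, 9.4, 10.3, 10.8, 11.1, 11.4, 12.6, 12.8, 12.9, 13.3, 13.9, 15.6, 16.1, 17.4, 17.5, 17.9, 19.8.
n = 23.
Position = ⌈75/100 · 23⌉ = ⌈17.25⌉ = 18.
The value at rank 18 is 15.6.

15.6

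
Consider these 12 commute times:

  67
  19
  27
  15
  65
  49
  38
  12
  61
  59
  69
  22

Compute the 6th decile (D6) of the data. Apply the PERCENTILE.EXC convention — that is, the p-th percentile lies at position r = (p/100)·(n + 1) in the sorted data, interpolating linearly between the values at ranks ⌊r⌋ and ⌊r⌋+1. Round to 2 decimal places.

Sorted: 12, 15, 19, 22, 27, 38, 49, 59, 61, 65, 67, 69.
n = 12.
r = (60/100)·(12 + 1) = 7.8.
Rank 7 is 49 and rank 8 is 59.
Interpolate: 49 + 0.8·(59 − 49) = 49 + 0.8·10 = 57.

57.00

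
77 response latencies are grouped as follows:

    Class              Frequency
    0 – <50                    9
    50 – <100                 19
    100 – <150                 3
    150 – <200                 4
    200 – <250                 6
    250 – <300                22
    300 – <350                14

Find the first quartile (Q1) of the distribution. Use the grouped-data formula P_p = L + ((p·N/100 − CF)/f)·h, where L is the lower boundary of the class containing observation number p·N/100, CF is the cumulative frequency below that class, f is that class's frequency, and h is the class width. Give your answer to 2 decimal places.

N = 77; target position k = 25/100 · 77 = 19.25.
Cumulative frequencies: 9, 28, 31, 35, 41, 63, 77.
Observation 19.25 falls in the class 50 – <100.
L = 50, CF = 9, f = 19, h = 50.
P25 = 50 + ((19.25 − 9)/19)·50 = 50 + 26.9737 = 76.9737.

76.97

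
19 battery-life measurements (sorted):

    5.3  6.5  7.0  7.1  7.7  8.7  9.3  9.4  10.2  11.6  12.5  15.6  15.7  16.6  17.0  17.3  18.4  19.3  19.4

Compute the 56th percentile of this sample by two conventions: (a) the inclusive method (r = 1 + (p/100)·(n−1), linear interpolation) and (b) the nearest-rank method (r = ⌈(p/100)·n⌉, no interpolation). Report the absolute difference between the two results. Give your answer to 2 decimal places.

0.25

n = 19.
(a) r = 11.08; between ranks 11 (12.5) and 12 (15.6): 12.748.
(b) the nearest-rank method: rank 11 → 12.5.
|12.748 − 12.5| = 0.248.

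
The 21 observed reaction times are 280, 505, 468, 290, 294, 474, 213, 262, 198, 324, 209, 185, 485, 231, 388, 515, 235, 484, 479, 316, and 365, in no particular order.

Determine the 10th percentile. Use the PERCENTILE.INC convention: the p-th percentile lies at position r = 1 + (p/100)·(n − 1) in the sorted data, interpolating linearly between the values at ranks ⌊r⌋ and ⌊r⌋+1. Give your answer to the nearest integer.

Sorted: 185, 198, 209, 213, 231, 235, 262, 280, 290, 294, 316, 324, 365, 388, 468, 474, 479, 484, 485, 505, 515.
n = 21.
r = 1 + (10/100)·(21 − 1) = 1 + 2 = 3.
r is an integer, so P10 is the value at rank 3: 209.

209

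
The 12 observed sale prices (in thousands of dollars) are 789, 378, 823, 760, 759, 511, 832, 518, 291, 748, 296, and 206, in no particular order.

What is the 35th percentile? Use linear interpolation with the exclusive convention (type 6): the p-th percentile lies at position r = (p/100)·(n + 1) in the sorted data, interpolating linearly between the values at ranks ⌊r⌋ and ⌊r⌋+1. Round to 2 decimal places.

451.15

Sorted: 206, 291, 296, 378, 511, 518, 748, 759, 760, 789, 823, 832.
n = 12.
r = (35/100)·(12 + 1) = 4.55.
Rank 4 is 378 and rank 5 is 511.
Interpolate: 378 + 0.55·(511 − 378) = 378 + 0.55·133 = 451.15.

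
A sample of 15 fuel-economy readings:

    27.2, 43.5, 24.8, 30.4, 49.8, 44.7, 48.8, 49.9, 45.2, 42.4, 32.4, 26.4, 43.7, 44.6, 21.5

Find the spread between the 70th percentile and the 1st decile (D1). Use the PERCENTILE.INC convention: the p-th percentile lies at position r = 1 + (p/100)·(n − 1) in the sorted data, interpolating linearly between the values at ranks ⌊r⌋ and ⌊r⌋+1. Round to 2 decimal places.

19.24

Sorted: 21.5, 24.8, 26.4, 27.2, 30.4, 32.4, 42.4, 43.5, 43.7, 44.6, 44.7, 45.2, 48.8, 49.8, 49.9.
n = 15.
P10: r = 2.4; ranks 2–3 are 24.8, 26.4; interpolating gives 25.44.
P70: r = 10.8; ranks 10–11 are 44.6, 44.7; interpolating gives 44.68.
Difference: 44.68 − 25.44 = 19.24.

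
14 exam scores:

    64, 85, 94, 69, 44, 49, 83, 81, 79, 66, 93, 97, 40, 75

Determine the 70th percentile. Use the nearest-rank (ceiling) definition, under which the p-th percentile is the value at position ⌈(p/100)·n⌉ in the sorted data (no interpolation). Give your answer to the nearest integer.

Sorted: 40, 44, 49, 64, 66, 69, 75, 79, 81, 83, 85, 93, 94, 97.
n = 14.
Position = ⌈70/100 · 14⌉ = ⌈9.8⌉ = 10.
The value at rank 10 is 83.

83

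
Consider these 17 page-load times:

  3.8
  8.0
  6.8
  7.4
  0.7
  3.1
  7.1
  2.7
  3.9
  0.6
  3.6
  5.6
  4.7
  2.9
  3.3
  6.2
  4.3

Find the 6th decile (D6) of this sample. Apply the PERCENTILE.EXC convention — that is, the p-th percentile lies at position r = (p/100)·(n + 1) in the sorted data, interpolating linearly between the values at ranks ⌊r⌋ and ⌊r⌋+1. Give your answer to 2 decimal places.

Sorted: 0.6, 0.7, 2.7, 2.9, 3.1, 3.3, 3.6, 3.8, 3.9, 4.3, 4.7, 5.6, 6.2, 6.8, 7.1, 7.4, 8.0.
n = 17.
r = (60/100)·(17 + 1) = 10.8.
Rank 10 is 4.3 and rank 11 is 4.7.
Interpolate: 4.3 + 0.8·(4.7 − 4.3) = 4.3 + 0.8·0.4 = 4.62.

4.62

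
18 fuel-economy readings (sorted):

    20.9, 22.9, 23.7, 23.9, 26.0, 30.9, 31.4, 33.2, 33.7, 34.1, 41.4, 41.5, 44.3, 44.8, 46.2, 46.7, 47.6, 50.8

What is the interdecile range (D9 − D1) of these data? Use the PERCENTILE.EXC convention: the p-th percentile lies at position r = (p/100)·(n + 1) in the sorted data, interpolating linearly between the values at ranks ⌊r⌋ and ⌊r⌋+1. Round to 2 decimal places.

n = 18.
P10: r = 1.9; ranks 1–2 are 20.9, 22.9; interpolating gives 22.7.
P90: r = 17.1; ranks 17–18 are 47.6, 50.8; interpolating gives 47.92.
Difference: 47.92 − 22.7 = 25.22.

25.22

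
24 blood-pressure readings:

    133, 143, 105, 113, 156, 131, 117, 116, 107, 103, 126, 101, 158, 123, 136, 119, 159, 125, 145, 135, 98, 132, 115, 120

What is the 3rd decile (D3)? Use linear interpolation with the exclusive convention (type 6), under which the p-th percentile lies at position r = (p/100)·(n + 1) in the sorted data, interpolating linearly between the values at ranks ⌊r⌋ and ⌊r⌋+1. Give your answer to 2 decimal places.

115.50

Sorted: 98, 101, 103, 105, 107, 113, 115, 116, 117, 119, 120, 123, 125, 126, 131, 132, 133, 135, 136, 143, 145, 156, 158, 159.
n = 24.
r = (30/100)·(24 + 1) = 7.5.
Rank 7 is 115 and rank 8 is 116.
Interpolate: 115 + 0.5·(116 − 115) = 115 + 0.5·1 = 115.5.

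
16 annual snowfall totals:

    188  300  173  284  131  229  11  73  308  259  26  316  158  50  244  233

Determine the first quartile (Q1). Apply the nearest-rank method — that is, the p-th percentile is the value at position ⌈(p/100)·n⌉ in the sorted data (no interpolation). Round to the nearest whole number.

Sorted: 11, 26, 50, 73, 131, 158, 173, 188, 229, 233, 244, 259, 284, 300, 308, 316.
n = 16.
Position = ⌈25/100 · 16⌉ = ⌈4⌉ = 4.
The value at rank 4 is 73.

73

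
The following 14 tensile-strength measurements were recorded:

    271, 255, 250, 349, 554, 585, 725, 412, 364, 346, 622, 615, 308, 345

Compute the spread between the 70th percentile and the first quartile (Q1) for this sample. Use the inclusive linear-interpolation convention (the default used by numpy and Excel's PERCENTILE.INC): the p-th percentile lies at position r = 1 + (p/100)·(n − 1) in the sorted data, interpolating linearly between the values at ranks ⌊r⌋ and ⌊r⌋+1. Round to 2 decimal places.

239.85

Sorted: 250, 255, 271, 308, 345, 346, 349, 364, 412, 554, 585, 615, 622, 725.
n = 14.
P25: r = 4.25; ranks 4–5 are 308, 345; interpolating gives 317.25.
P70: r = 10.1; ranks 10–11 are 554, 585; interpolating gives 557.1.
Difference: 557.1 − 317.25 = 239.85.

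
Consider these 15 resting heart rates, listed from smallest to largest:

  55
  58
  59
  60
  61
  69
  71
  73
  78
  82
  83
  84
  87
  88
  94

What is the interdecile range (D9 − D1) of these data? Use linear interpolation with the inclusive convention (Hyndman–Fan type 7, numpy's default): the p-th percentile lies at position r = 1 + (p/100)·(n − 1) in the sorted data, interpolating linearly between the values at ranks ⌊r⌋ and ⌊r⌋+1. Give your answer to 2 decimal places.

n = 15.
P10: r = 2.4; ranks 2–3 are 58, 59; interpolating gives 58.4.
P90: r = 13.6; ranks 13–14 are 87, 88; interpolating gives 87.6.
Difference: 87.6 − 58.4 = 29.2.

29.20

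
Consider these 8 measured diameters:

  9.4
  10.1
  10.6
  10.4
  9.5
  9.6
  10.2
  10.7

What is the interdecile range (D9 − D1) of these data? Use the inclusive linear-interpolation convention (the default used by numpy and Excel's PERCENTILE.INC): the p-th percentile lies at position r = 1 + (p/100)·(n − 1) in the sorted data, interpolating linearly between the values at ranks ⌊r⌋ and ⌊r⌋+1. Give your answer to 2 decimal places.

1.16

Sorted: 9.4, 9.5, 9.6, 10.1, 10.2, 10.4, 10.6, 10.7.
n = 8.
P10: r = 1.7; ranks 1–2 are 9.4, 9.5; interpolating gives 9.47.
P90: r = 7.3; ranks 7–8 are 10.6, 10.7; interpolating gives 10.63.
Difference: 10.63 − 9.47 = 1.16.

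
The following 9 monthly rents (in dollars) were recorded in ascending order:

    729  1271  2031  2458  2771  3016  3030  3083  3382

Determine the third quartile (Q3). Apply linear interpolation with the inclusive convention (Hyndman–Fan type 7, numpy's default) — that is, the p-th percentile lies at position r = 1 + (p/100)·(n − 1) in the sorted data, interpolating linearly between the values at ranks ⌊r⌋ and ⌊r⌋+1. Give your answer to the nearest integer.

3030

n = 9.
r = 1 + (75/100)·(9 − 1) = 1 + 6 = 7.
r is an integer, so P75 is the value at rank 7: 3030.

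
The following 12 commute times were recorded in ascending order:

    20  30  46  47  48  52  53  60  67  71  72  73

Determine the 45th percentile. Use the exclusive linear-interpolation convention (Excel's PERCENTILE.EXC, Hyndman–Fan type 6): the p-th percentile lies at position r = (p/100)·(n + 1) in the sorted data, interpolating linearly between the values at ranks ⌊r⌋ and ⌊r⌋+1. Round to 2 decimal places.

51.40

n = 12.
r = (45/100)·(12 + 1) = 5.85.
Rank 5 is 48 and rank 6 is 52.
Interpolate: 48 + 0.85·(52 − 48) = 48 + 0.85·4 = 51.4.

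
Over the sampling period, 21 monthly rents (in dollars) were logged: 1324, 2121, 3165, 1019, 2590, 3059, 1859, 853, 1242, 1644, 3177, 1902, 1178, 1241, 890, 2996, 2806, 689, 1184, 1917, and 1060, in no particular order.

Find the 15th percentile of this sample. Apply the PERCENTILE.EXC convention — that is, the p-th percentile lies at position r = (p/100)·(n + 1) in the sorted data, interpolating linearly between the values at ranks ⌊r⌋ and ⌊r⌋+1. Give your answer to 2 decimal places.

928.70

Sorted: 689, 853, 890, 1019, 1060, 1178, 1184, 1241, 1242, 1324, 1644, 1859, 1902, 1917, 2121, 2590, 2806, 2996, 3059, 3165, 3177.
n = 21.
r = (15/100)·(21 + 1) = 3.3.
Rank 3 is 890 and rank 4 is 1019.
Interpolate: 890 + 0.3·(1019 − 890) = 890 + 0.3·129 = 928.7.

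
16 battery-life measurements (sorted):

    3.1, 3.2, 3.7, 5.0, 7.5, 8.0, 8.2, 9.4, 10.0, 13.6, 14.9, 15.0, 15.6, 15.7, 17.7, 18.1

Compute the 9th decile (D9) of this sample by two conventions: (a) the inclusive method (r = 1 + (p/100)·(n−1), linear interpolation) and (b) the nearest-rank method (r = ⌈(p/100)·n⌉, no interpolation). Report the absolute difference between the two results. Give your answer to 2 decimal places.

1.00

n = 16.
(a) r = 14.5; between ranks 14 (15.7) and 15 (17.7): 16.7.
(b) the nearest-rank method: rank 15 → 17.7.
|16.7 − 17.7| = 1.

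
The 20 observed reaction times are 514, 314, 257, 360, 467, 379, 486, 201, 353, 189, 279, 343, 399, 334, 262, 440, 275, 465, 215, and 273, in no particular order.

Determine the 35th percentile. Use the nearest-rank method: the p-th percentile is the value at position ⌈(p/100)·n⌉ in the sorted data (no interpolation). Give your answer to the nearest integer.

Sorted: 189, 201, 215, 257, 262, 273, 275, 279, 314, 334, 343, 353, 360, 379, 399, 440, 465, 467, 486, 514.
n = 20.
Position = ⌈35/100 · 20⌉ = ⌈7⌉ = 7.
The value at rank 7 is 275.

275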